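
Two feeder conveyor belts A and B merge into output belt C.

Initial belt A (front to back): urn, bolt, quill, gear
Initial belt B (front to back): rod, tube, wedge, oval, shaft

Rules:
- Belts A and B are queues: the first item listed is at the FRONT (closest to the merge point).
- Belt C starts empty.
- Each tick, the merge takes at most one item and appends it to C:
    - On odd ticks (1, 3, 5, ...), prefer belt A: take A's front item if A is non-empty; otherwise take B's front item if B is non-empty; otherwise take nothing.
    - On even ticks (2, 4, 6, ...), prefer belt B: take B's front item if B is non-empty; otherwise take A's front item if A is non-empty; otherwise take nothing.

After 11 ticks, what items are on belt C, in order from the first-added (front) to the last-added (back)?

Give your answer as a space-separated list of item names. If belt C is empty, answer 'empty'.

Tick 1: prefer A, take urn from A; A=[bolt,quill,gear] B=[rod,tube,wedge,oval,shaft] C=[urn]
Tick 2: prefer B, take rod from B; A=[bolt,quill,gear] B=[tube,wedge,oval,shaft] C=[urn,rod]
Tick 3: prefer A, take bolt from A; A=[quill,gear] B=[tube,wedge,oval,shaft] C=[urn,rod,bolt]
Tick 4: prefer B, take tube from B; A=[quill,gear] B=[wedge,oval,shaft] C=[urn,rod,bolt,tube]
Tick 5: prefer A, take quill from A; A=[gear] B=[wedge,oval,shaft] C=[urn,rod,bolt,tube,quill]
Tick 6: prefer B, take wedge from B; A=[gear] B=[oval,shaft] C=[urn,rod,bolt,tube,quill,wedge]
Tick 7: prefer A, take gear from A; A=[-] B=[oval,shaft] C=[urn,rod,bolt,tube,quill,wedge,gear]
Tick 8: prefer B, take oval from B; A=[-] B=[shaft] C=[urn,rod,bolt,tube,quill,wedge,gear,oval]
Tick 9: prefer A, take shaft from B; A=[-] B=[-] C=[urn,rod,bolt,tube,quill,wedge,gear,oval,shaft]
Tick 10: prefer B, both empty, nothing taken; A=[-] B=[-] C=[urn,rod,bolt,tube,quill,wedge,gear,oval,shaft]
Tick 11: prefer A, both empty, nothing taken; A=[-] B=[-] C=[urn,rod,bolt,tube,quill,wedge,gear,oval,shaft]

Answer: urn rod bolt tube quill wedge gear oval shaft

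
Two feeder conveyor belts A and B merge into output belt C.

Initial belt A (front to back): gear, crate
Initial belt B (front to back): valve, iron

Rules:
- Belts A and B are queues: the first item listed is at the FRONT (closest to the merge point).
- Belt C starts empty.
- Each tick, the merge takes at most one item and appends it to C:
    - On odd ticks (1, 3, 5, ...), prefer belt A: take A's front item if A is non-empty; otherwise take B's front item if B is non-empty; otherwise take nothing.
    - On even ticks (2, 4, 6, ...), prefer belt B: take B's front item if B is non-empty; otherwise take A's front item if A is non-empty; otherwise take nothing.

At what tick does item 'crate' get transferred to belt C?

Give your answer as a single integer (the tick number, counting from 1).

Tick 1: prefer A, take gear from A; A=[crate] B=[valve,iron] C=[gear]
Tick 2: prefer B, take valve from B; A=[crate] B=[iron] C=[gear,valve]
Tick 3: prefer A, take crate from A; A=[-] B=[iron] C=[gear,valve,crate]

Answer: 3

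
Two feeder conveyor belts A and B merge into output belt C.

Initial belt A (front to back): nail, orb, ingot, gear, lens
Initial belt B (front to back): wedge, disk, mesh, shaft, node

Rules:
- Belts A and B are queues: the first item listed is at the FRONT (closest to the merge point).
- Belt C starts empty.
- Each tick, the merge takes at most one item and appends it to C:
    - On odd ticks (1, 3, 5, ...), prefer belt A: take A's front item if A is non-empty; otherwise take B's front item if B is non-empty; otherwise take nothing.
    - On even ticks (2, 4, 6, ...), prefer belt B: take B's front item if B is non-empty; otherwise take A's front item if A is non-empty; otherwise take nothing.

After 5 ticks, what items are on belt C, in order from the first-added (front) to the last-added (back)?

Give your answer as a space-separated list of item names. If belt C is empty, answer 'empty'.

Tick 1: prefer A, take nail from A; A=[orb,ingot,gear,lens] B=[wedge,disk,mesh,shaft,node] C=[nail]
Tick 2: prefer B, take wedge from B; A=[orb,ingot,gear,lens] B=[disk,mesh,shaft,node] C=[nail,wedge]
Tick 3: prefer A, take orb from A; A=[ingot,gear,lens] B=[disk,mesh,shaft,node] C=[nail,wedge,orb]
Tick 4: prefer B, take disk from B; A=[ingot,gear,lens] B=[mesh,shaft,node] C=[nail,wedge,orb,disk]
Tick 5: prefer A, take ingot from A; A=[gear,lens] B=[mesh,shaft,node] C=[nail,wedge,orb,disk,ingot]

Answer: nail wedge orb disk ingot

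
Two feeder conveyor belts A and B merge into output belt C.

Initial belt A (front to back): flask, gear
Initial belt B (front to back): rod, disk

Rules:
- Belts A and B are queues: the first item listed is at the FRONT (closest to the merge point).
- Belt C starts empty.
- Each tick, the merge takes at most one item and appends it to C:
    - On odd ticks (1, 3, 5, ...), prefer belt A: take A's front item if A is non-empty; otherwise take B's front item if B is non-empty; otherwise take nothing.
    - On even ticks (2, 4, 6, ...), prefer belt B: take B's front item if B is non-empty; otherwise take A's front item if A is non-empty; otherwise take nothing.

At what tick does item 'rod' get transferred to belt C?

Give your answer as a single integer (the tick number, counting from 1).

Tick 1: prefer A, take flask from A; A=[gear] B=[rod,disk] C=[flask]
Tick 2: prefer B, take rod from B; A=[gear] B=[disk] C=[flask,rod]

Answer: 2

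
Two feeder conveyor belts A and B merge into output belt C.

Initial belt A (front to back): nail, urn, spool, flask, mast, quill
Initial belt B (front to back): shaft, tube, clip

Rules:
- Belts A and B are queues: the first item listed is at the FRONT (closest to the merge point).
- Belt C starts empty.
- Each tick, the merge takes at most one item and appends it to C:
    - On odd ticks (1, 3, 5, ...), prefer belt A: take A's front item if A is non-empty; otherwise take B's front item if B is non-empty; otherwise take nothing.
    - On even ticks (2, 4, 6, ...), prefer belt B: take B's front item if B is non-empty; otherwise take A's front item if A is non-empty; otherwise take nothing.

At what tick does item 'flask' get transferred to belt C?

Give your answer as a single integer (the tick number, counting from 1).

Answer: 7

Derivation:
Tick 1: prefer A, take nail from A; A=[urn,spool,flask,mast,quill] B=[shaft,tube,clip] C=[nail]
Tick 2: prefer B, take shaft from B; A=[urn,spool,flask,mast,quill] B=[tube,clip] C=[nail,shaft]
Tick 3: prefer A, take urn from A; A=[spool,flask,mast,quill] B=[tube,clip] C=[nail,shaft,urn]
Tick 4: prefer B, take tube from B; A=[spool,flask,mast,quill] B=[clip] C=[nail,shaft,urn,tube]
Tick 5: prefer A, take spool from A; A=[flask,mast,quill] B=[clip] C=[nail,shaft,urn,tube,spool]
Tick 6: prefer B, take clip from B; A=[flask,mast,quill] B=[-] C=[nail,shaft,urn,tube,spool,clip]
Tick 7: prefer A, take flask from A; A=[mast,quill] B=[-] C=[nail,shaft,urn,tube,spool,clip,flask]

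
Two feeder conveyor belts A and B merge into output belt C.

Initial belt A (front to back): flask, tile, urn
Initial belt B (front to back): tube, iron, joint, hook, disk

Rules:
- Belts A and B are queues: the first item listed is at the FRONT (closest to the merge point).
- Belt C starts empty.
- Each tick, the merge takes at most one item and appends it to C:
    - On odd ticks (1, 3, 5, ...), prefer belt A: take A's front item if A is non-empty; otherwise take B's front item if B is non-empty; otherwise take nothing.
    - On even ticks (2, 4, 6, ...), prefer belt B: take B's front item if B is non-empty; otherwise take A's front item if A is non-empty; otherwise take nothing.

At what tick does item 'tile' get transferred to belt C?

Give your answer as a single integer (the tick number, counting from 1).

Tick 1: prefer A, take flask from A; A=[tile,urn] B=[tube,iron,joint,hook,disk] C=[flask]
Tick 2: prefer B, take tube from B; A=[tile,urn] B=[iron,joint,hook,disk] C=[flask,tube]
Tick 3: prefer A, take tile from A; A=[urn] B=[iron,joint,hook,disk] C=[flask,tube,tile]

Answer: 3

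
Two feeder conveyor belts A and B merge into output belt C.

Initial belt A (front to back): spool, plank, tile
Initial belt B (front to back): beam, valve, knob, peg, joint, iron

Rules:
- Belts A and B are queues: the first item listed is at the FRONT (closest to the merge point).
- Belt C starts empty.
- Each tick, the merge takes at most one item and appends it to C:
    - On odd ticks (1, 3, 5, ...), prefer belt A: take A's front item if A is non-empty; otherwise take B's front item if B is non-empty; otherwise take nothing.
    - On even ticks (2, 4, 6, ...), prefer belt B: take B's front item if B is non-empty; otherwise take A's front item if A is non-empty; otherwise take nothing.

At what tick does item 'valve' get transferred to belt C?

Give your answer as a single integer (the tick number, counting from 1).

Tick 1: prefer A, take spool from A; A=[plank,tile] B=[beam,valve,knob,peg,joint,iron] C=[spool]
Tick 2: prefer B, take beam from B; A=[plank,tile] B=[valve,knob,peg,joint,iron] C=[spool,beam]
Tick 3: prefer A, take plank from A; A=[tile] B=[valve,knob,peg,joint,iron] C=[spool,beam,plank]
Tick 4: prefer B, take valve from B; A=[tile] B=[knob,peg,joint,iron] C=[spool,beam,plank,valve]

Answer: 4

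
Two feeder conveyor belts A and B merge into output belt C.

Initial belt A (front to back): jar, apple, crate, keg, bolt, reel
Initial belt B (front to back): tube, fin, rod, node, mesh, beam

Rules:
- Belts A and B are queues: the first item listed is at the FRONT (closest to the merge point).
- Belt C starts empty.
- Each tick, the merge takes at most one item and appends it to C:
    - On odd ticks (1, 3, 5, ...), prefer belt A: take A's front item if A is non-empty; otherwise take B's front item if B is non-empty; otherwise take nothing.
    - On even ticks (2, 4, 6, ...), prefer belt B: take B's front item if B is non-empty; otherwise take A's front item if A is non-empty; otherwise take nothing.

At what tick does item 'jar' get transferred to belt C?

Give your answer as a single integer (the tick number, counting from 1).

Answer: 1

Derivation:
Tick 1: prefer A, take jar from A; A=[apple,crate,keg,bolt,reel] B=[tube,fin,rod,node,mesh,beam] C=[jar]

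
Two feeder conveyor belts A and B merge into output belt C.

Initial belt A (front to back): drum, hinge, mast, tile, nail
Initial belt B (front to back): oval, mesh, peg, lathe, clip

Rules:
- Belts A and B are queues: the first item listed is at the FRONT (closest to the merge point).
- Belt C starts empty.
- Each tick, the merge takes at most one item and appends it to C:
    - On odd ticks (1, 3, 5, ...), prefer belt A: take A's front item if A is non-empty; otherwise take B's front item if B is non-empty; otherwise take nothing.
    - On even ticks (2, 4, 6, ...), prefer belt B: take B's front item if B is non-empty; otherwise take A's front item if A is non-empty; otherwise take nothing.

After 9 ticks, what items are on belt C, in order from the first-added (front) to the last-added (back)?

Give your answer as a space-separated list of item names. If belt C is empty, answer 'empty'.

Answer: drum oval hinge mesh mast peg tile lathe nail

Derivation:
Tick 1: prefer A, take drum from A; A=[hinge,mast,tile,nail] B=[oval,mesh,peg,lathe,clip] C=[drum]
Tick 2: prefer B, take oval from B; A=[hinge,mast,tile,nail] B=[mesh,peg,lathe,clip] C=[drum,oval]
Tick 3: prefer A, take hinge from A; A=[mast,tile,nail] B=[mesh,peg,lathe,clip] C=[drum,oval,hinge]
Tick 4: prefer B, take mesh from B; A=[mast,tile,nail] B=[peg,lathe,clip] C=[drum,oval,hinge,mesh]
Tick 5: prefer A, take mast from A; A=[tile,nail] B=[peg,lathe,clip] C=[drum,oval,hinge,mesh,mast]
Tick 6: prefer B, take peg from B; A=[tile,nail] B=[lathe,clip] C=[drum,oval,hinge,mesh,mast,peg]
Tick 7: prefer A, take tile from A; A=[nail] B=[lathe,clip] C=[drum,oval,hinge,mesh,mast,peg,tile]
Tick 8: prefer B, take lathe from B; A=[nail] B=[clip] C=[drum,oval,hinge,mesh,mast,peg,tile,lathe]
Tick 9: prefer A, take nail from A; A=[-] B=[clip] C=[drum,oval,hinge,mesh,mast,peg,tile,lathe,nail]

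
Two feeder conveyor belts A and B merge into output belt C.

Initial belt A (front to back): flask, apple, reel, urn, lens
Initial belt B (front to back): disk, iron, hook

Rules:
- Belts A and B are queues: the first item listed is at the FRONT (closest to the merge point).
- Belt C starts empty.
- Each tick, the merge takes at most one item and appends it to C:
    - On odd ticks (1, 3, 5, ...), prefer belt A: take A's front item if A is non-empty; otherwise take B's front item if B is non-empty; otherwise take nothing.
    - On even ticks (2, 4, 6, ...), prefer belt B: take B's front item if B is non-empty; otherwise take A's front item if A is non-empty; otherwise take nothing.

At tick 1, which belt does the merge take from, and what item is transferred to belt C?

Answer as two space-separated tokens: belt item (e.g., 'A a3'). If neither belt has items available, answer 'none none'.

Answer: A flask

Derivation:
Tick 1: prefer A, take flask from A; A=[apple,reel,urn,lens] B=[disk,iron,hook] C=[flask]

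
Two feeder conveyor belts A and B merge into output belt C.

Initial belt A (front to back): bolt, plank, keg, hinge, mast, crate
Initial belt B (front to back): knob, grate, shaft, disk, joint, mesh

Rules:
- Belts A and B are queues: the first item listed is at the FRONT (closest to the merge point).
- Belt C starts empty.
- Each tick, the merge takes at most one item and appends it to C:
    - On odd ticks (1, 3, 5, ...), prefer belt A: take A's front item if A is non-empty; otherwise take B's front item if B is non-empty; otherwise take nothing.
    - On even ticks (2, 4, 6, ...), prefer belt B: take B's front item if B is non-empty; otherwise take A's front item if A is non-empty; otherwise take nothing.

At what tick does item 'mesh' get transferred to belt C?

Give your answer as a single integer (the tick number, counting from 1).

Tick 1: prefer A, take bolt from A; A=[plank,keg,hinge,mast,crate] B=[knob,grate,shaft,disk,joint,mesh] C=[bolt]
Tick 2: prefer B, take knob from B; A=[plank,keg,hinge,mast,crate] B=[grate,shaft,disk,joint,mesh] C=[bolt,knob]
Tick 3: prefer A, take plank from A; A=[keg,hinge,mast,crate] B=[grate,shaft,disk,joint,mesh] C=[bolt,knob,plank]
Tick 4: prefer B, take grate from B; A=[keg,hinge,mast,crate] B=[shaft,disk,joint,mesh] C=[bolt,knob,plank,grate]
Tick 5: prefer A, take keg from A; A=[hinge,mast,crate] B=[shaft,disk,joint,mesh] C=[bolt,knob,plank,grate,keg]
Tick 6: prefer B, take shaft from B; A=[hinge,mast,crate] B=[disk,joint,mesh] C=[bolt,knob,plank,grate,keg,shaft]
Tick 7: prefer A, take hinge from A; A=[mast,crate] B=[disk,joint,mesh] C=[bolt,knob,plank,grate,keg,shaft,hinge]
Tick 8: prefer B, take disk from B; A=[mast,crate] B=[joint,mesh] C=[bolt,knob,plank,grate,keg,shaft,hinge,disk]
Tick 9: prefer A, take mast from A; A=[crate] B=[joint,mesh] C=[bolt,knob,plank,grate,keg,shaft,hinge,disk,mast]
Tick 10: prefer B, take joint from B; A=[crate] B=[mesh] C=[bolt,knob,plank,grate,keg,shaft,hinge,disk,mast,joint]
Tick 11: prefer A, take crate from A; A=[-] B=[mesh] C=[bolt,knob,plank,grate,keg,shaft,hinge,disk,mast,joint,crate]
Tick 12: prefer B, take mesh from B; A=[-] B=[-] C=[bolt,knob,plank,grate,keg,shaft,hinge,disk,mast,joint,crate,mesh]

Answer: 12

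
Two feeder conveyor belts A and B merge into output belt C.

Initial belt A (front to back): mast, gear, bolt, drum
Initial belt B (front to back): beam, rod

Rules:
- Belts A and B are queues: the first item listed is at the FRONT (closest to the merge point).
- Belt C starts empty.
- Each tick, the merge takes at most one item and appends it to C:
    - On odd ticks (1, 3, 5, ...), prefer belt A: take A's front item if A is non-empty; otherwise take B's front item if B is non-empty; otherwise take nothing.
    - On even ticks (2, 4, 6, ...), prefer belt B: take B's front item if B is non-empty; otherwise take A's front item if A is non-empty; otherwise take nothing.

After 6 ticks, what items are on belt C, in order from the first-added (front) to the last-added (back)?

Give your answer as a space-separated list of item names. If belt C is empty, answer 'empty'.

Tick 1: prefer A, take mast from A; A=[gear,bolt,drum] B=[beam,rod] C=[mast]
Tick 2: prefer B, take beam from B; A=[gear,bolt,drum] B=[rod] C=[mast,beam]
Tick 3: prefer A, take gear from A; A=[bolt,drum] B=[rod] C=[mast,beam,gear]
Tick 4: prefer B, take rod from B; A=[bolt,drum] B=[-] C=[mast,beam,gear,rod]
Tick 5: prefer A, take bolt from A; A=[drum] B=[-] C=[mast,beam,gear,rod,bolt]
Tick 6: prefer B, take drum from A; A=[-] B=[-] C=[mast,beam,gear,rod,bolt,drum]

Answer: mast beam gear rod bolt drum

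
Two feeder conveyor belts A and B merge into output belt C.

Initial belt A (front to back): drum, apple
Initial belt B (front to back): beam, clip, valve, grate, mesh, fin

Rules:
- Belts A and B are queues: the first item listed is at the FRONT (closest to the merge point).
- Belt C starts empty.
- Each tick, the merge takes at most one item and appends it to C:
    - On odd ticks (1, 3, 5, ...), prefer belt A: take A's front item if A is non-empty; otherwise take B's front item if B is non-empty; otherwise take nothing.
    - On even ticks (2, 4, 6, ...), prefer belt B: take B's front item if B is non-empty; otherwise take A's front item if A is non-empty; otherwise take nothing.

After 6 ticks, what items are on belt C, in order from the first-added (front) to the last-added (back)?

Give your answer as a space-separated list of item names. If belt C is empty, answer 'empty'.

Answer: drum beam apple clip valve grate

Derivation:
Tick 1: prefer A, take drum from A; A=[apple] B=[beam,clip,valve,grate,mesh,fin] C=[drum]
Tick 2: prefer B, take beam from B; A=[apple] B=[clip,valve,grate,mesh,fin] C=[drum,beam]
Tick 3: prefer A, take apple from A; A=[-] B=[clip,valve,grate,mesh,fin] C=[drum,beam,apple]
Tick 4: prefer B, take clip from B; A=[-] B=[valve,grate,mesh,fin] C=[drum,beam,apple,clip]
Tick 5: prefer A, take valve from B; A=[-] B=[grate,mesh,fin] C=[drum,beam,apple,clip,valve]
Tick 6: prefer B, take grate from B; A=[-] B=[mesh,fin] C=[drum,beam,apple,clip,valve,grate]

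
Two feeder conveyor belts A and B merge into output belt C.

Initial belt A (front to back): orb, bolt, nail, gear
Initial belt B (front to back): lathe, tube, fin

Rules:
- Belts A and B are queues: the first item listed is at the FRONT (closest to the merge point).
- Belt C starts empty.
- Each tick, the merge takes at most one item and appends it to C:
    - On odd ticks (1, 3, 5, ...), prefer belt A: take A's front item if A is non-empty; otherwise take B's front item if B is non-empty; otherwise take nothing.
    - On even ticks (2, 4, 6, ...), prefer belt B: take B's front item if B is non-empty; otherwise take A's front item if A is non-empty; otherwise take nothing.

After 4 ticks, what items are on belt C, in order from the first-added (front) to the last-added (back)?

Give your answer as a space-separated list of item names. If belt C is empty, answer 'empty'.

Tick 1: prefer A, take orb from A; A=[bolt,nail,gear] B=[lathe,tube,fin] C=[orb]
Tick 2: prefer B, take lathe from B; A=[bolt,nail,gear] B=[tube,fin] C=[orb,lathe]
Tick 3: prefer A, take bolt from A; A=[nail,gear] B=[tube,fin] C=[orb,lathe,bolt]
Tick 4: prefer B, take tube from B; A=[nail,gear] B=[fin] C=[orb,lathe,bolt,tube]

Answer: orb lathe bolt tube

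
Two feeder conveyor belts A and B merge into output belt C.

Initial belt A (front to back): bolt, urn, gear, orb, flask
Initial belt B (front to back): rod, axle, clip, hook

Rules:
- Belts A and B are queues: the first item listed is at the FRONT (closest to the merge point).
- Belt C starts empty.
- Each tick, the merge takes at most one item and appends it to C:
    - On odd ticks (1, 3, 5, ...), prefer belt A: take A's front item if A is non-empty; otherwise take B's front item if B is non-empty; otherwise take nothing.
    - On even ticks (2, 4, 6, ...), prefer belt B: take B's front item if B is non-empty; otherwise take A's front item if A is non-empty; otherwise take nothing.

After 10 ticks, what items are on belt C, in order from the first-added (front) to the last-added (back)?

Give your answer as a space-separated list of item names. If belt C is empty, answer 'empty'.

Tick 1: prefer A, take bolt from A; A=[urn,gear,orb,flask] B=[rod,axle,clip,hook] C=[bolt]
Tick 2: prefer B, take rod from B; A=[urn,gear,orb,flask] B=[axle,clip,hook] C=[bolt,rod]
Tick 3: prefer A, take urn from A; A=[gear,orb,flask] B=[axle,clip,hook] C=[bolt,rod,urn]
Tick 4: prefer B, take axle from B; A=[gear,orb,flask] B=[clip,hook] C=[bolt,rod,urn,axle]
Tick 5: prefer A, take gear from A; A=[orb,flask] B=[clip,hook] C=[bolt,rod,urn,axle,gear]
Tick 6: prefer B, take clip from B; A=[orb,flask] B=[hook] C=[bolt,rod,urn,axle,gear,clip]
Tick 7: prefer A, take orb from A; A=[flask] B=[hook] C=[bolt,rod,urn,axle,gear,clip,orb]
Tick 8: prefer B, take hook from B; A=[flask] B=[-] C=[bolt,rod,urn,axle,gear,clip,orb,hook]
Tick 9: prefer A, take flask from A; A=[-] B=[-] C=[bolt,rod,urn,axle,gear,clip,orb,hook,flask]
Tick 10: prefer B, both empty, nothing taken; A=[-] B=[-] C=[bolt,rod,urn,axle,gear,clip,orb,hook,flask]

Answer: bolt rod urn axle gear clip orb hook flask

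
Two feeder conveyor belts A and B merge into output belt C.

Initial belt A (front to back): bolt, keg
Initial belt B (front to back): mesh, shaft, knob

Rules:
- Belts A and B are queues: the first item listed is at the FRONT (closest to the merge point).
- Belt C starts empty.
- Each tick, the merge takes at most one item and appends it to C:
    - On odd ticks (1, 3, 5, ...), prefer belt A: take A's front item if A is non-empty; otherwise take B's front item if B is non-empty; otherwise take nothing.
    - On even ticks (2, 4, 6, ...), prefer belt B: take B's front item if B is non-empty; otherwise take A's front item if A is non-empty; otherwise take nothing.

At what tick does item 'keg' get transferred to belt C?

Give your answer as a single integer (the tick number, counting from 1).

Answer: 3

Derivation:
Tick 1: prefer A, take bolt from A; A=[keg] B=[mesh,shaft,knob] C=[bolt]
Tick 2: prefer B, take mesh from B; A=[keg] B=[shaft,knob] C=[bolt,mesh]
Tick 3: prefer A, take keg from A; A=[-] B=[shaft,knob] C=[bolt,mesh,keg]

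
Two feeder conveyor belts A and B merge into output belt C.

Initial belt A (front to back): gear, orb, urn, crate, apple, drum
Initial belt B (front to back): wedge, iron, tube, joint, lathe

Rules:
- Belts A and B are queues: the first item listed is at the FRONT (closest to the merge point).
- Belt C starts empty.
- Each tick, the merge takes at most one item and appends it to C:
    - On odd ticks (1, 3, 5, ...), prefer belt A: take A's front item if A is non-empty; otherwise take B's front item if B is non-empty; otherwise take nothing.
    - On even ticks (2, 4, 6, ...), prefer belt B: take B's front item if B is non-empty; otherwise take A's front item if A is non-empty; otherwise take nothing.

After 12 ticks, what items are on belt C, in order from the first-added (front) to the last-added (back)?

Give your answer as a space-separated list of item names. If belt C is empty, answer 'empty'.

Answer: gear wedge orb iron urn tube crate joint apple lathe drum

Derivation:
Tick 1: prefer A, take gear from A; A=[orb,urn,crate,apple,drum] B=[wedge,iron,tube,joint,lathe] C=[gear]
Tick 2: prefer B, take wedge from B; A=[orb,urn,crate,apple,drum] B=[iron,tube,joint,lathe] C=[gear,wedge]
Tick 3: prefer A, take orb from A; A=[urn,crate,apple,drum] B=[iron,tube,joint,lathe] C=[gear,wedge,orb]
Tick 4: prefer B, take iron from B; A=[urn,crate,apple,drum] B=[tube,joint,lathe] C=[gear,wedge,orb,iron]
Tick 5: prefer A, take urn from A; A=[crate,apple,drum] B=[tube,joint,lathe] C=[gear,wedge,orb,iron,urn]
Tick 6: prefer B, take tube from B; A=[crate,apple,drum] B=[joint,lathe] C=[gear,wedge,orb,iron,urn,tube]
Tick 7: prefer A, take crate from A; A=[apple,drum] B=[joint,lathe] C=[gear,wedge,orb,iron,urn,tube,crate]
Tick 8: prefer B, take joint from B; A=[apple,drum] B=[lathe] C=[gear,wedge,orb,iron,urn,tube,crate,joint]
Tick 9: prefer A, take apple from A; A=[drum] B=[lathe] C=[gear,wedge,orb,iron,urn,tube,crate,joint,apple]
Tick 10: prefer B, take lathe from B; A=[drum] B=[-] C=[gear,wedge,orb,iron,urn,tube,crate,joint,apple,lathe]
Tick 11: prefer A, take drum from A; A=[-] B=[-] C=[gear,wedge,orb,iron,urn,tube,crate,joint,apple,lathe,drum]
Tick 12: prefer B, both empty, nothing taken; A=[-] B=[-] C=[gear,wedge,orb,iron,urn,tube,crate,joint,apple,lathe,drum]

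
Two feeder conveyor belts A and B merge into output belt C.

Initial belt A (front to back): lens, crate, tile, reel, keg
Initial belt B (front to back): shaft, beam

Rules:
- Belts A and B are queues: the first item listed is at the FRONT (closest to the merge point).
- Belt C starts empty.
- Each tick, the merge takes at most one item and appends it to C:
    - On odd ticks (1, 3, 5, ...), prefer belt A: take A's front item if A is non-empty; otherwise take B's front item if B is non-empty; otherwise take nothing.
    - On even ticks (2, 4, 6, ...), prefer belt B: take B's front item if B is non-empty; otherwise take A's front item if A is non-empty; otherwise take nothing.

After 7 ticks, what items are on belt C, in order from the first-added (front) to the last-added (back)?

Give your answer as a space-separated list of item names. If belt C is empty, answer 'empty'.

Tick 1: prefer A, take lens from A; A=[crate,tile,reel,keg] B=[shaft,beam] C=[lens]
Tick 2: prefer B, take shaft from B; A=[crate,tile,reel,keg] B=[beam] C=[lens,shaft]
Tick 3: prefer A, take crate from A; A=[tile,reel,keg] B=[beam] C=[lens,shaft,crate]
Tick 4: prefer B, take beam from B; A=[tile,reel,keg] B=[-] C=[lens,shaft,crate,beam]
Tick 5: prefer A, take tile from A; A=[reel,keg] B=[-] C=[lens,shaft,crate,beam,tile]
Tick 6: prefer B, take reel from A; A=[keg] B=[-] C=[lens,shaft,crate,beam,tile,reel]
Tick 7: prefer A, take keg from A; A=[-] B=[-] C=[lens,shaft,crate,beam,tile,reel,keg]

Answer: lens shaft crate beam tile reel keg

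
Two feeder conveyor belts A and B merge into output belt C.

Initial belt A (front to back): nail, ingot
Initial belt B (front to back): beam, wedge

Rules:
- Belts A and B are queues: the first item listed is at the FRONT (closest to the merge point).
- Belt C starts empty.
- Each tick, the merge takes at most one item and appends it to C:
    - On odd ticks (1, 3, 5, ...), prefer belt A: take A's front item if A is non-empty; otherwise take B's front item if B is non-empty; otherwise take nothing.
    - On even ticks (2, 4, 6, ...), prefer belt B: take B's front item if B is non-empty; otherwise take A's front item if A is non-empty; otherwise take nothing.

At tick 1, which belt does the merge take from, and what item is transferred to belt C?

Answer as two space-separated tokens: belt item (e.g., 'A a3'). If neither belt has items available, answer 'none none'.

Tick 1: prefer A, take nail from A; A=[ingot] B=[beam,wedge] C=[nail]

Answer: A nail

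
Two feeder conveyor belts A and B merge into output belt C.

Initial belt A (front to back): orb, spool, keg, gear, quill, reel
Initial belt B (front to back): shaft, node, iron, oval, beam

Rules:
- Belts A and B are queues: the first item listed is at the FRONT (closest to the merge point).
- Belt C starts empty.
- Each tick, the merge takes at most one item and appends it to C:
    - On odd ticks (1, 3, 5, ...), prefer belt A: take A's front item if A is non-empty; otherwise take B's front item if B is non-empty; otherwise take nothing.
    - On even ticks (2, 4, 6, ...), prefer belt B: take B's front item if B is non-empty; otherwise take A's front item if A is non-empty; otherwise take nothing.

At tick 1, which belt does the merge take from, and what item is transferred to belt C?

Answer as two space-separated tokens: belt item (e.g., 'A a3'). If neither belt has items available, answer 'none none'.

Tick 1: prefer A, take orb from A; A=[spool,keg,gear,quill,reel] B=[shaft,node,iron,oval,beam] C=[orb]

Answer: A orb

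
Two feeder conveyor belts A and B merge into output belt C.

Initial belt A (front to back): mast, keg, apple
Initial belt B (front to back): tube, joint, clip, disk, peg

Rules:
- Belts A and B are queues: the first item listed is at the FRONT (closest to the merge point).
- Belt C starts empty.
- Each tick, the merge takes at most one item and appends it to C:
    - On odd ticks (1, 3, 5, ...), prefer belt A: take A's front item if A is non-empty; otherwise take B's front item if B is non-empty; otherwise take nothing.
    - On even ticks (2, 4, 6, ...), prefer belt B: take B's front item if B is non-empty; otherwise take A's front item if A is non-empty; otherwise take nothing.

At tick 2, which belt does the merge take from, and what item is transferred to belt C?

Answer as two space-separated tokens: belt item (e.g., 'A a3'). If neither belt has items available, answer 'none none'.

Tick 1: prefer A, take mast from A; A=[keg,apple] B=[tube,joint,clip,disk,peg] C=[mast]
Tick 2: prefer B, take tube from B; A=[keg,apple] B=[joint,clip,disk,peg] C=[mast,tube]

Answer: B tube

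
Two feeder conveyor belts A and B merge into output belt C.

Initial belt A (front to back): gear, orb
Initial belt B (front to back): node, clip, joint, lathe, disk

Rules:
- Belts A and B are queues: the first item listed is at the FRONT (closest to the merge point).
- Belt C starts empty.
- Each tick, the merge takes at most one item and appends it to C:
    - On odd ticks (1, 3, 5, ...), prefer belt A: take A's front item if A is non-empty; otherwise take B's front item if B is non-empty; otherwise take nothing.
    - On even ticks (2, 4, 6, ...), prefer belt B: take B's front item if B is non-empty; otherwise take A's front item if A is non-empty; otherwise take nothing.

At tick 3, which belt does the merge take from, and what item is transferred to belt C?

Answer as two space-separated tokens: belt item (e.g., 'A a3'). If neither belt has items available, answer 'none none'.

Answer: A orb

Derivation:
Tick 1: prefer A, take gear from A; A=[orb] B=[node,clip,joint,lathe,disk] C=[gear]
Tick 2: prefer B, take node from B; A=[orb] B=[clip,joint,lathe,disk] C=[gear,node]
Tick 3: prefer A, take orb from A; A=[-] B=[clip,joint,lathe,disk] C=[gear,node,orb]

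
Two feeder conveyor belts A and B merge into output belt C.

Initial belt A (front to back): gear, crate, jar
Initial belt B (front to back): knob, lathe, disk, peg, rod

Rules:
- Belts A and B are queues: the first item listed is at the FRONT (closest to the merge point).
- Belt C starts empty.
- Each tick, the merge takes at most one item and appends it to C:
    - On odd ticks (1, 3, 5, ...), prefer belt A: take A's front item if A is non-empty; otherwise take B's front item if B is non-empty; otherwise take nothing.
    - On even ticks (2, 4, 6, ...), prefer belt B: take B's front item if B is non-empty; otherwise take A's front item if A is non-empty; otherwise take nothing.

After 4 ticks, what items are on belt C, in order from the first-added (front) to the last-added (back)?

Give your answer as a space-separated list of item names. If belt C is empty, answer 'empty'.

Answer: gear knob crate lathe

Derivation:
Tick 1: prefer A, take gear from A; A=[crate,jar] B=[knob,lathe,disk,peg,rod] C=[gear]
Tick 2: prefer B, take knob from B; A=[crate,jar] B=[lathe,disk,peg,rod] C=[gear,knob]
Tick 3: prefer A, take crate from A; A=[jar] B=[lathe,disk,peg,rod] C=[gear,knob,crate]
Tick 4: prefer B, take lathe from B; A=[jar] B=[disk,peg,rod] C=[gear,knob,crate,lathe]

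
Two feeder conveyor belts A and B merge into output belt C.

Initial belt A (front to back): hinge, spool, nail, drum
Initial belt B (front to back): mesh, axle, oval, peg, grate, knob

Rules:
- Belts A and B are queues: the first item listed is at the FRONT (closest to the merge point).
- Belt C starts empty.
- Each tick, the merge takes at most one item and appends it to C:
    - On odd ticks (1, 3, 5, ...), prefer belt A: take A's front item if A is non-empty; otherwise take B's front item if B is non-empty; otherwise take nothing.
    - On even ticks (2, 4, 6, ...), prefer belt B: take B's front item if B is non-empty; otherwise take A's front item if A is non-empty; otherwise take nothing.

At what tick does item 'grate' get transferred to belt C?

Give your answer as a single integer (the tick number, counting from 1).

Tick 1: prefer A, take hinge from A; A=[spool,nail,drum] B=[mesh,axle,oval,peg,grate,knob] C=[hinge]
Tick 2: prefer B, take mesh from B; A=[spool,nail,drum] B=[axle,oval,peg,grate,knob] C=[hinge,mesh]
Tick 3: prefer A, take spool from A; A=[nail,drum] B=[axle,oval,peg,grate,knob] C=[hinge,mesh,spool]
Tick 4: prefer B, take axle from B; A=[nail,drum] B=[oval,peg,grate,knob] C=[hinge,mesh,spool,axle]
Tick 5: prefer A, take nail from A; A=[drum] B=[oval,peg,grate,knob] C=[hinge,mesh,spool,axle,nail]
Tick 6: prefer B, take oval from B; A=[drum] B=[peg,grate,knob] C=[hinge,mesh,spool,axle,nail,oval]
Tick 7: prefer A, take drum from A; A=[-] B=[peg,grate,knob] C=[hinge,mesh,spool,axle,nail,oval,drum]
Tick 8: prefer B, take peg from B; A=[-] B=[grate,knob] C=[hinge,mesh,spool,axle,nail,oval,drum,peg]
Tick 9: prefer A, take grate from B; A=[-] B=[knob] C=[hinge,mesh,spool,axle,nail,oval,drum,peg,grate]

Answer: 9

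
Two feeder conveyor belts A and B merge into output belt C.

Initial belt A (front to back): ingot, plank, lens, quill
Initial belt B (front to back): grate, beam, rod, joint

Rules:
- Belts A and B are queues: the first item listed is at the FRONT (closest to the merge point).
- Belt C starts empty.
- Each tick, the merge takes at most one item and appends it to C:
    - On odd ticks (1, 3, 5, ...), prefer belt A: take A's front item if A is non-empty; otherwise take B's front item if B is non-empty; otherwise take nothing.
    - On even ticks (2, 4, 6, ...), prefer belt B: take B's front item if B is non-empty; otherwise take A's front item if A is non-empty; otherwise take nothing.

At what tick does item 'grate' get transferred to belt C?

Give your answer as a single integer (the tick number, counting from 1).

Tick 1: prefer A, take ingot from A; A=[plank,lens,quill] B=[grate,beam,rod,joint] C=[ingot]
Tick 2: prefer B, take grate from B; A=[plank,lens,quill] B=[beam,rod,joint] C=[ingot,grate]

Answer: 2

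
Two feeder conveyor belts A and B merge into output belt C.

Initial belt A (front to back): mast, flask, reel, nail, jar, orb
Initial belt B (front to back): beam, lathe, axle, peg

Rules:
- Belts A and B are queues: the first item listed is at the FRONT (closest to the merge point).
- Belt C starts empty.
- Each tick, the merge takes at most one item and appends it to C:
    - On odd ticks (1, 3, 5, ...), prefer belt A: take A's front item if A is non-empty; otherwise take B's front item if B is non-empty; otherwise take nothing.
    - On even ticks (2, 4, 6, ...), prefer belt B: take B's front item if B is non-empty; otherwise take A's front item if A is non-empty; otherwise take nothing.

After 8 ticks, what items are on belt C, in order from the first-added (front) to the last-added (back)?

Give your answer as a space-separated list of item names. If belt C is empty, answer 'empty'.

Answer: mast beam flask lathe reel axle nail peg

Derivation:
Tick 1: prefer A, take mast from A; A=[flask,reel,nail,jar,orb] B=[beam,lathe,axle,peg] C=[mast]
Tick 2: prefer B, take beam from B; A=[flask,reel,nail,jar,orb] B=[lathe,axle,peg] C=[mast,beam]
Tick 3: prefer A, take flask from A; A=[reel,nail,jar,orb] B=[lathe,axle,peg] C=[mast,beam,flask]
Tick 4: prefer B, take lathe from B; A=[reel,nail,jar,orb] B=[axle,peg] C=[mast,beam,flask,lathe]
Tick 5: prefer A, take reel from A; A=[nail,jar,orb] B=[axle,peg] C=[mast,beam,flask,lathe,reel]
Tick 6: prefer B, take axle from B; A=[nail,jar,orb] B=[peg] C=[mast,beam,flask,lathe,reel,axle]
Tick 7: prefer A, take nail from A; A=[jar,orb] B=[peg] C=[mast,beam,flask,lathe,reel,axle,nail]
Tick 8: prefer B, take peg from B; A=[jar,orb] B=[-] C=[mast,beam,flask,lathe,reel,axle,nail,peg]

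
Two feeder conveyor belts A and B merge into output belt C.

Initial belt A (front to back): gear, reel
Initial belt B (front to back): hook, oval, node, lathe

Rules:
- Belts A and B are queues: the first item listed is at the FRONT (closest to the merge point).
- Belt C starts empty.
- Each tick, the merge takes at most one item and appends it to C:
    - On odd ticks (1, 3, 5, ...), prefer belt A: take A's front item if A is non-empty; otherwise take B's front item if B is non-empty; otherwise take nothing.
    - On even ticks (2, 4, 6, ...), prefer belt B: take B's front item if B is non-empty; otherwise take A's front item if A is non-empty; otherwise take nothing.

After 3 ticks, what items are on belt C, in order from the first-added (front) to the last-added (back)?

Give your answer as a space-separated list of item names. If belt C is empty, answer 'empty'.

Tick 1: prefer A, take gear from A; A=[reel] B=[hook,oval,node,lathe] C=[gear]
Tick 2: prefer B, take hook from B; A=[reel] B=[oval,node,lathe] C=[gear,hook]
Tick 3: prefer A, take reel from A; A=[-] B=[oval,node,lathe] C=[gear,hook,reel]

Answer: gear hook reel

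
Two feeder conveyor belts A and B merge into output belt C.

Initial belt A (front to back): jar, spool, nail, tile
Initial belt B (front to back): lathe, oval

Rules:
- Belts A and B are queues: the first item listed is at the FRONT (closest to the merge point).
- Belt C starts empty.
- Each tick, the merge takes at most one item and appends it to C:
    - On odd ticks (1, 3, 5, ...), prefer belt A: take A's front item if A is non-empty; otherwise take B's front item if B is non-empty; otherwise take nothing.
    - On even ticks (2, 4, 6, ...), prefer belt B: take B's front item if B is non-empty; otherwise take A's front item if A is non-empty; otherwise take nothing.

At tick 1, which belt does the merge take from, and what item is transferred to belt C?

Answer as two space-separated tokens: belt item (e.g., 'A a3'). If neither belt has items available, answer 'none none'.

Tick 1: prefer A, take jar from A; A=[spool,nail,tile] B=[lathe,oval] C=[jar]

Answer: A jar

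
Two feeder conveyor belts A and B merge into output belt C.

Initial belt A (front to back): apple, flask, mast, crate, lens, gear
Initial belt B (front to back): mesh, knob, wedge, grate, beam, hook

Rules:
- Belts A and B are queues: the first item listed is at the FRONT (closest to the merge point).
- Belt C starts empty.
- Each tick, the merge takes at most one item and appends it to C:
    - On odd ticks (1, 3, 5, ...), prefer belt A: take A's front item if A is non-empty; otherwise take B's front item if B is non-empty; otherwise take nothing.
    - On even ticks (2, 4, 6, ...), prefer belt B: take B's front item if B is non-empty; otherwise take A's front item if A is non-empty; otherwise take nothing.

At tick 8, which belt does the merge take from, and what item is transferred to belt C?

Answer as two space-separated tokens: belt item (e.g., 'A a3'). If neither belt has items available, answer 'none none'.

Tick 1: prefer A, take apple from A; A=[flask,mast,crate,lens,gear] B=[mesh,knob,wedge,grate,beam,hook] C=[apple]
Tick 2: prefer B, take mesh from B; A=[flask,mast,crate,lens,gear] B=[knob,wedge,grate,beam,hook] C=[apple,mesh]
Tick 3: prefer A, take flask from A; A=[mast,crate,lens,gear] B=[knob,wedge,grate,beam,hook] C=[apple,mesh,flask]
Tick 4: prefer B, take knob from B; A=[mast,crate,lens,gear] B=[wedge,grate,beam,hook] C=[apple,mesh,flask,knob]
Tick 5: prefer A, take mast from A; A=[crate,lens,gear] B=[wedge,grate,beam,hook] C=[apple,mesh,flask,knob,mast]
Tick 6: prefer B, take wedge from B; A=[crate,lens,gear] B=[grate,beam,hook] C=[apple,mesh,flask,knob,mast,wedge]
Tick 7: prefer A, take crate from A; A=[lens,gear] B=[grate,beam,hook] C=[apple,mesh,flask,knob,mast,wedge,crate]
Tick 8: prefer B, take grate from B; A=[lens,gear] B=[beam,hook] C=[apple,mesh,flask,knob,mast,wedge,crate,grate]

Answer: B grate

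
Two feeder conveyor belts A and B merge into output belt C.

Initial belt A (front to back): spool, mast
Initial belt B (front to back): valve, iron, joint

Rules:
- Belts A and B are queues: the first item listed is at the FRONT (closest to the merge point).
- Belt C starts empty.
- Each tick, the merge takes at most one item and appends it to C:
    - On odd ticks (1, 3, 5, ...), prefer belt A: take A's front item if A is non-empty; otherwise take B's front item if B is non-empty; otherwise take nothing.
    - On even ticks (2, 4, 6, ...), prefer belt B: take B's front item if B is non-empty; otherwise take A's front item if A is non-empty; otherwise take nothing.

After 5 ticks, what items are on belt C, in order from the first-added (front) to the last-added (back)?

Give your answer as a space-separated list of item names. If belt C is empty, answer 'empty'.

Answer: spool valve mast iron joint

Derivation:
Tick 1: prefer A, take spool from A; A=[mast] B=[valve,iron,joint] C=[spool]
Tick 2: prefer B, take valve from B; A=[mast] B=[iron,joint] C=[spool,valve]
Tick 3: prefer A, take mast from A; A=[-] B=[iron,joint] C=[spool,valve,mast]
Tick 4: prefer B, take iron from B; A=[-] B=[joint] C=[spool,valve,mast,iron]
Tick 5: prefer A, take joint from B; A=[-] B=[-] C=[spool,valve,mast,iron,joint]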